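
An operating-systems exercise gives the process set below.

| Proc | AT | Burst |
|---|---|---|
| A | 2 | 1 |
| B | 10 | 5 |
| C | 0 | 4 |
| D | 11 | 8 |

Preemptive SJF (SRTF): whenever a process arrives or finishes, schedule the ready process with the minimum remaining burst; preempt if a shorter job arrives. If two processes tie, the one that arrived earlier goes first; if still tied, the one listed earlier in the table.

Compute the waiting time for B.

Schedule: | C 0-2 | A 2-3 | C 3-5 | idle 5-10 | B 10-15 | D 15-23 |
Completion: A=3  B=15  C=5  D=23
Waiting(B) = turnaround − burst = 5 − 5 = 0

0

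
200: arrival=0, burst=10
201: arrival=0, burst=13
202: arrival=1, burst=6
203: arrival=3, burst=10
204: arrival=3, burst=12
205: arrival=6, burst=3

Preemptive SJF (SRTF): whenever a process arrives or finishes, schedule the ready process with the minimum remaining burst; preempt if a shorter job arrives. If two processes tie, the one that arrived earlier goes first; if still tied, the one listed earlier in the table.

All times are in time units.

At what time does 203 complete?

Timeline: | 200 0-1 | 202 1-7 | 205 7-10 | 200 10-19 | 203 19-29 | 204 29-41 | 201 41-54 |
Completion: 200=19  201=54  202=7  203=29  204=41  205=10

29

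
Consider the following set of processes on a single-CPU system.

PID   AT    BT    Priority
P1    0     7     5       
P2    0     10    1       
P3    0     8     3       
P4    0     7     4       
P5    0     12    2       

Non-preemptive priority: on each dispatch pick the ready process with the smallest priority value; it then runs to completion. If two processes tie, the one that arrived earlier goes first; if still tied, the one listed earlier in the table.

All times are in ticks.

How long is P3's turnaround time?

Timeline: | P2 0-10 | P5 10-22 | P3 22-30 | P4 30-37 | P1 37-44 |
Completion: P1=44  P2=10  P3=30  P4=37  P5=22
Turnaround(P3) = completion − arrival = 30 − 0 = 30

30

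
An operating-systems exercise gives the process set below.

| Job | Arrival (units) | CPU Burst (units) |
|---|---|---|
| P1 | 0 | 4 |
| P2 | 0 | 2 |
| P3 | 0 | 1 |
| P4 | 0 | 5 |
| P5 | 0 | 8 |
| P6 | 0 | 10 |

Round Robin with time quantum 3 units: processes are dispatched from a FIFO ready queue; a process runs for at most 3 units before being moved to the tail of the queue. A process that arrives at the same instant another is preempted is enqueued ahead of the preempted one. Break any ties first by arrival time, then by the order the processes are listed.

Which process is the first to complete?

P2

Gantt: | P1 0-3 | P2 3-5 | P3 5-6 | P4 6-9 | P5 9-12 | P6 12-15 | P1 15-16 | P4 16-18 | P5 18-21 | P6 21-24 | P5 24-26 | P6 26-30 |
Completion: P1=16  P2=5  P3=6  P4=18  P5=26  P6=30
Turnaround (C−A): P1=16  P2=5  P3=6  P4=18  P5=26  P6=30
Finish order: P2 → P3 → P1 → P4 → P5 → P6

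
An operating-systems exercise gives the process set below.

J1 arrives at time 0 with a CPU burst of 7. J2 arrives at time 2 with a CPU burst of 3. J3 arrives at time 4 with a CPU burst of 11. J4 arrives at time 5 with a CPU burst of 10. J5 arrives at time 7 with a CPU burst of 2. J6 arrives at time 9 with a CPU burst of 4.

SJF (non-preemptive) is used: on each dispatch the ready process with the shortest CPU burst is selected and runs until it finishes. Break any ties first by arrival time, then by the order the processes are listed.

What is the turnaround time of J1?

Schedule: | J1 0-7 | J5 7-9 | J2 9-12 | J6 12-16 | J4 16-26 | J3 26-37 |
Completion: J1=7  J2=12  J3=37  J4=26  J5=9  J6=16
Turnaround (C−A): J1=7  J2=10  J3=33  J4=21  J5=2  J6=7
Turnaround(J1) = completion − arrival = 7 − 0 = 7

7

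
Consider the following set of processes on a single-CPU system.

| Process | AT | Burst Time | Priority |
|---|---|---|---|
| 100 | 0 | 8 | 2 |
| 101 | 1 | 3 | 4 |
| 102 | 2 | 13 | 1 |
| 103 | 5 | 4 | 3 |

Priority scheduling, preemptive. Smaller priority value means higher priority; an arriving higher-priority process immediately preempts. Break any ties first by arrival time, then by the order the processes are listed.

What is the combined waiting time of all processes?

Gantt: | 100 0-2 | 102 2-15 | 100 15-21 | 103 21-25 | 101 25-28 |
Completion: 100=21  101=28  102=15  103=25
Turnaround (C−A): 100=21  101=27  102=13  103=20
Waiting = turnaround − burst: 100=13, 101=24, 102=0, 103=16
Total waiting = 13 + 24 + 0 + 16 = 53

53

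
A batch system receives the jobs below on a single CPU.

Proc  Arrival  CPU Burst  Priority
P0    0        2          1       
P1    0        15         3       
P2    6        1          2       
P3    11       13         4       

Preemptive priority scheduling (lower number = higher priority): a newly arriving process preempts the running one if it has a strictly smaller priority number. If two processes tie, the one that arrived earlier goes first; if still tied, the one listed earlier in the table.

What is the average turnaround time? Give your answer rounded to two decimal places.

10.25

Schedule: | P0 0-2 | P1 2-6 | P2 6-7 | P1 7-18 | P3 18-31 |
Completion: P0=2  P1=18  P2=7  P3=31
Turnaround times: P0=2, P1=18, P2=1, P3=20
Average turnaround = (2+18+1+20) / 4 = 41/4 = 10.25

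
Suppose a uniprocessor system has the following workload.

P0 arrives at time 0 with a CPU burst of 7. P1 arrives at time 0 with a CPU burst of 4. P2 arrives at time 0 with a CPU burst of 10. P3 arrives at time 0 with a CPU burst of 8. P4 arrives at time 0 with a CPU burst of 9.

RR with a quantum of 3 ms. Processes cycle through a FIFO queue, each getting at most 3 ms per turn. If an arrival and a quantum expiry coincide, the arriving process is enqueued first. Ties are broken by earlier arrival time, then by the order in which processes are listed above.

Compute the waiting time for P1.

Timeline: | P0 0-3 | P1 3-6 | P2 6-9 | P3 9-12 | P4 12-15 | P0 15-18 | P1 18-19 | P2 19-22 | P3 22-25 | P4 25-28 | P0 28-29 | P2 29-32 | P3 32-34 | P4 34-37 | P2 37-38 |
Completion: P0=29  P1=19  P2=38  P3=34  P4=37
Turnaround (C−A): P0=29  P1=19  P2=38  P3=34  P4=37
Waiting(P1) = turnaround − burst = 19 − 4 = 15

15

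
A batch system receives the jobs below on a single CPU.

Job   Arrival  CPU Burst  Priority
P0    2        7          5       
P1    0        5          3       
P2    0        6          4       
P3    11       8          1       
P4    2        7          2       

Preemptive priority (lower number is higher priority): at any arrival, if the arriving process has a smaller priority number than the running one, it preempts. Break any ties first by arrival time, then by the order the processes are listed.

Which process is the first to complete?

Gantt: | P1 0-2 | P4 2-9 | P1 9-11 | P3 11-19 | P1 19-20 | P2 20-26 | P0 26-33 |
Completion: P0=33  P1=20  P2=26  P3=19  P4=9
Finish order: P4 → P3 → P1 → P2 → P0

P4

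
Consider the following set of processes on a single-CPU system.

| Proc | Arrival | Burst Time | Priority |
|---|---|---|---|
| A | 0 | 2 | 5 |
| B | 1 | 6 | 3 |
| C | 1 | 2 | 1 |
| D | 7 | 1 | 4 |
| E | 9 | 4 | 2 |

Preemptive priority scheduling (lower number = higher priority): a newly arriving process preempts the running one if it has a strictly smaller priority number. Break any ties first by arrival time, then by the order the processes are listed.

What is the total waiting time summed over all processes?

Schedule: | A 0-1 | C 1-3 | B 3-9 | E 9-13 | D 13-14 | A 14-15 |
Completion: A=15  B=9  C=3  D=14  E=13
Turnaround (C−A): A=15  B=8  C=2  D=7  E=4
Waiting = turnaround − burst: A=13, B=2, C=0, D=6, E=0
Total waiting = 13 + 2 + 0 + 6 + 0 = 21

21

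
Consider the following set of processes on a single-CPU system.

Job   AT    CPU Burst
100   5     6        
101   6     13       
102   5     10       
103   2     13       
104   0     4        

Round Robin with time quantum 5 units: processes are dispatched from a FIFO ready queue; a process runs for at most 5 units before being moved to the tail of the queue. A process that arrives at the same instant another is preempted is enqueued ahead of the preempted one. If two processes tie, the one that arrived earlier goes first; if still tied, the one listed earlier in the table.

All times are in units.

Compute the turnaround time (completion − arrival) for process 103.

41

Gantt: | 104 0-4 | 103 4-9 | 100 9-14 | 102 14-19 | 101 19-24 | 103 24-29 | 100 29-30 | 102 30-35 | 101 35-40 | 103 40-43 | 101 43-46 |
Completion: 100=30  101=46  102=35  103=43  104=4
Turnaround(103) = completion − arrival = 43 − 2 = 41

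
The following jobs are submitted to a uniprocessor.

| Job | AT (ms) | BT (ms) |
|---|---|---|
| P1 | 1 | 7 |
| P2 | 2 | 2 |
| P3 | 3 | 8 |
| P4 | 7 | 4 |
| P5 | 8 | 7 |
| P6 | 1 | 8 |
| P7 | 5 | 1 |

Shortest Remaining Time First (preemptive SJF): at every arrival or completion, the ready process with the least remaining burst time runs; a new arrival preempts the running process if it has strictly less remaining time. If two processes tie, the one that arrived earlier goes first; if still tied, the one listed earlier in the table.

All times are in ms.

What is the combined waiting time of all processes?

Schedule: | idle 0-1 | P1 1-2 | P2 2-4 | P1 4-5 | P7 5-6 | P1 6-11 | P4 11-15 | P5 15-22 | P6 22-30 | P3 30-38 |
Completion: P1=11  P2=4  P3=38  P4=15  P5=22  P6=30  P7=6
Waiting = turnaround − burst: P1=3, P2=0, P3=27, P4=4, P5=7, P6=21, P7=0
Total waiting = 3 + 0 + 27 + 4 + 7 + 21 + 0 = 62

62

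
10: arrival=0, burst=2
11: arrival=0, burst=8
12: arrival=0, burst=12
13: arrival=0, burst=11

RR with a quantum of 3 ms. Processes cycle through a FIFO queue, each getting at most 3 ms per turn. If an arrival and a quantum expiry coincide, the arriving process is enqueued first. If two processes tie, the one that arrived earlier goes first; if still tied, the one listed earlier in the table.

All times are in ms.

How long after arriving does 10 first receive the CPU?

0

Schedule: | 10 0-2 | 11 2-5 | 12 5-8 | 13 8-11 | 11 11-14 | 12 14-17 | 13 17-20 | 11 20-22 | 12 22-25 | 13 25-28 | 12 28-31 | 13 31-33 |
Completion: 10=2  11=22  12=31  13=33
Response(10) = first start − arrival = 0 − 0 = 0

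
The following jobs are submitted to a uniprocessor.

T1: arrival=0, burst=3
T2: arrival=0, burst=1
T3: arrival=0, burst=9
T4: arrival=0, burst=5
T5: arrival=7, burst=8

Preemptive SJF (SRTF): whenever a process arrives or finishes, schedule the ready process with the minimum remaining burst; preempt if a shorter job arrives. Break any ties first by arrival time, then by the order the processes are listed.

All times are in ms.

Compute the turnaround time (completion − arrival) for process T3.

Schedule: | T2 0-1 | T1 1-4 | T4 4-9 | T5 9-17 | T3 17-26 |
Completion: T1=4  T2=1  T3=26  T4=9  T5=17
Turnaround(T3) = completion − arrival = 26 − 0 = 26

26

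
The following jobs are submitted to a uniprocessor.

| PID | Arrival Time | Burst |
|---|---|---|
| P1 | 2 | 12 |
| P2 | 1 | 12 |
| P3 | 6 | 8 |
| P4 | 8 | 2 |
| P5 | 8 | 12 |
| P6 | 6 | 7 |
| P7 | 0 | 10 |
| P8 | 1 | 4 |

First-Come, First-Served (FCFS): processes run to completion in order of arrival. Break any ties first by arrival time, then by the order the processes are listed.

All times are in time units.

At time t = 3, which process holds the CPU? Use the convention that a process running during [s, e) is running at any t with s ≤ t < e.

P7

Schedule: | P7 0-10 | P2 10-22 | P8 22-26 | P1 26-38 | P3 38-46 | P6 46-53 | P4 53-55 | P5 55-67 |
Completion: P1=38  P2=22  P3=46  P4=55  P5=67  P6=53  P7=10  P8=26
Turnaround (C−A): P1=36  P2=21  P3=40  P4=47  P5=59  P6=47  P7=10  P8=25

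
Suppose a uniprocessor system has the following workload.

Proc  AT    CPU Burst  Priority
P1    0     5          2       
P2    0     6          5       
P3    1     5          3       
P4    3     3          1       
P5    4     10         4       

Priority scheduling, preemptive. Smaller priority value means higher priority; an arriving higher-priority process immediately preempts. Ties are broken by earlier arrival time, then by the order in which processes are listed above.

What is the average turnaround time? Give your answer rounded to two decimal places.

Timeline: | P1 0-3 | P4 3-6 | P1 6-8 | P3 8-13 | P5 13-23 | P2 23-29 |
Completion: P1=8  P2=29  P3=13  P4=6  P5=23
Turnaround times: P1=8, P2=29, P3=12, P4=3, P5=19
Average turnaround = (8+29+12+3+19) / 5 = 71/5 = 14.20

14.20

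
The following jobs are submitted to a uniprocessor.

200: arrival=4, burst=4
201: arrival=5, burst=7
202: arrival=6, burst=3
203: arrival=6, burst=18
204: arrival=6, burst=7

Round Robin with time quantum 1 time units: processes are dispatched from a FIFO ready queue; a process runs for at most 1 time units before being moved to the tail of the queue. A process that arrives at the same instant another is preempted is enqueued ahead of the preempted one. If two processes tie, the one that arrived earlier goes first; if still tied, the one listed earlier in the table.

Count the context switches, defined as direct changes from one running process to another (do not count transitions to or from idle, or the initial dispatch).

Timeline: | idle 0-4 | 200 4-5 | 201 5-6 | 200 6-7 | 202 7-8 | 203 8-9 | 204 9-10 | 201 10-11 | 200 11-12 | 202 12-13 | 203 13-14 | 204 14-15 | 201 15-16 | 200 16-17 | 202 17-18 | 203 18-19 | 204 19-20 | 201 20-21 | 203 21-22 | 204 22-23 | 201 23-24 | 203 24-25 | 204 25-26 | 201 26-27 | 203 27-28 | 204 28-29 | 201 29-30 | 203 30-31 | 204 31-32 | 203 32-43 |
Completion: 200=17  201=30  202=18  203=43  204=32

28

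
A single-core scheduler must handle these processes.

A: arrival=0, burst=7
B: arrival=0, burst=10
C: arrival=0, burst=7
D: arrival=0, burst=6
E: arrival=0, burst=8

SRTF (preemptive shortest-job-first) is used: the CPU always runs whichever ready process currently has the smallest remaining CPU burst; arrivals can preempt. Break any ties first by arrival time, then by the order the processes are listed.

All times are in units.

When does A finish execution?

Gantt: | D 0-6 | A 6-13 | C 13-20 | E 20-28 | B 28-38 |
Completion: A=13  B=38  C=20  D=6  E=28
Turnaround (C−A): A=13  B=38  C=20  D=6  E=28

13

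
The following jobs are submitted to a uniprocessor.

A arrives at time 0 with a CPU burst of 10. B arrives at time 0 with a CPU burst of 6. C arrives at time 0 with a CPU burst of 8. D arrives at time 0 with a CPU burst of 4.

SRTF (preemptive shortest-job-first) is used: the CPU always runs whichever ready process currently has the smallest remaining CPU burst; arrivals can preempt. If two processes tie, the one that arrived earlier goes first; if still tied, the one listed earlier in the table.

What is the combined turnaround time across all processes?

60

Gantt: | D 0-4 | B 4-10 | C 10-18 | A 18-28 |
Completion: A=28  B=10  C=18  D=4
Turnaround (C−A): A=28  B=10  C=18  D=4
Turnaround = completion − arrival: A=28, B=10, C=18, D=4
Total turnaround = 28 + 10 + 18 + 4 = 60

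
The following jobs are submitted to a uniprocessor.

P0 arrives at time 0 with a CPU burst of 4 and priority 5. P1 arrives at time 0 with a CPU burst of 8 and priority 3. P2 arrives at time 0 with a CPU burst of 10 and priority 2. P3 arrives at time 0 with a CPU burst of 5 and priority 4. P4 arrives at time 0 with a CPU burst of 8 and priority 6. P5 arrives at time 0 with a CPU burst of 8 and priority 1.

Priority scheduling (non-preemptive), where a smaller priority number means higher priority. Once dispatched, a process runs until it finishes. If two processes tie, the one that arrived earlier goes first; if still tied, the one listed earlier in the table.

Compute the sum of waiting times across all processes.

Gantt: | P5 0-8 | P2 8-18 | P1 18-26 | P3 26-31 | P0 31-35 | P4 35-43 |
Completion: P0=35  P1=26  P2=18  P3=31  P4=43  P5=8
Turnaround (C−A): P0=35  P1=26  P2=18  P3=31  P4=43  P5=8
Waiting = turnaround − burst: P0=31, P1=18, P2=8, P3=26, P4=35, P5=0
Total waiting = 31 + 18 + 8 + 26 + 35 + 0 = 118

118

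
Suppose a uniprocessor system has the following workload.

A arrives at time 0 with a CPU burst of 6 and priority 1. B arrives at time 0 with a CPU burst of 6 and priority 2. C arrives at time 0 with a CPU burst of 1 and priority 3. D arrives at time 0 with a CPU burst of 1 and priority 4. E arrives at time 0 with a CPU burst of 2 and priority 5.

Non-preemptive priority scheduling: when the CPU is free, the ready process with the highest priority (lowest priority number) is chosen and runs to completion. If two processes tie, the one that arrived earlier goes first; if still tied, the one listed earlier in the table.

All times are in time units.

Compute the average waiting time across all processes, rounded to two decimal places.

Schedule: | A 0-6 | B 6-12 | C 12-13 | D 13-14 | E 14-16 |
Completion: A=6  B=12  C=13  D=14  E=16
Turnaround (C−A): A=6  B=12  C=13  D=14  E=16
Waiting times: A=0, B=6, C=12, D=13, E=14
Average waiting = (0+6+12+13+14) / 5 = 45/5 = 9.00

9.00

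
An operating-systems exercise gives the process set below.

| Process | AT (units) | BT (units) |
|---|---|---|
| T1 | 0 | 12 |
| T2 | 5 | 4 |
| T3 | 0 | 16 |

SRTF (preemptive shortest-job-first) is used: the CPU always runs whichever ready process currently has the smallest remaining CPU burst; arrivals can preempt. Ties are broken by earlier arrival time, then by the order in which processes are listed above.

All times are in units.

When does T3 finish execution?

32

Schedule: | T1 0-5 | T2 5-9 | T1 9-16 | T3 16-32 |
Completion: T1=16  T2=9  T3=32
Turnaround (C−A): T1=16  T2=4  T3=32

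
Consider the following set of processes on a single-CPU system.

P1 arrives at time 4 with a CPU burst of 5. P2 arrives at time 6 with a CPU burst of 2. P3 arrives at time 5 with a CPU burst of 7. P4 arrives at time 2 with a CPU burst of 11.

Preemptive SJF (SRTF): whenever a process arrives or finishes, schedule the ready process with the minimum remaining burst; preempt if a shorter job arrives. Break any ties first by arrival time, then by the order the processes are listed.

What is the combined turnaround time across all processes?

47

Schedule: | idle 0-2 | P4 2-4 | P1 4-6 | P2 6-8 | P1 8-11 | P3 11-18 | P4 18-27 |
Completion: P1=11  P2=8  P3=18  P4=27
Turnaround (C−A): P1=7  P2=2  P3=13  P4=25
Turnaround = completion − arrival: P1=7, P2=2, P3=13, P4=25
Total turnaround = 7 + 2 + 13 + 25 = 47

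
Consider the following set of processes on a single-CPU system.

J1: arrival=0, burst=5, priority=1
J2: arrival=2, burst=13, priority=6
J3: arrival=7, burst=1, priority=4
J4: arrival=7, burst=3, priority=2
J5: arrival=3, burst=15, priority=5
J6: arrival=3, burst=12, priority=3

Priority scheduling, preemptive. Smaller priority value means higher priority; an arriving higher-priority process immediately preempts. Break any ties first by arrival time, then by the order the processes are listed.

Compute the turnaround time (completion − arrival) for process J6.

Timeline: | J1 0-5 | J6 5-7 | J4 7-10 | J6 10-20 | J3 20-21 | J5 21-36 | J2 36-49 |
Completion: J1=5  J2=49  J3=21  J4=10  J5=36  J6=20
Turnaround(J6) = completion − arrival = 20 − 3 = 17

17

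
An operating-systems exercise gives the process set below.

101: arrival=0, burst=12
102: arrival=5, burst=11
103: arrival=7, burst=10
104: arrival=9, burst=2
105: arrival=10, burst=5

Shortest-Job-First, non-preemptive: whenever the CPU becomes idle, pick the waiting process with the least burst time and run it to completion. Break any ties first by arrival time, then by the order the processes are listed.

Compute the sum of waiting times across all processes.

43

Gantt: | 101 0-12 | 104 12-14 | 105 14-19 | 103 19-29 | 102 29-40 |
Completion: 101=12  102=40  103=29  104=14  105=19
Turnaround (C−A): 101=12  102=35  103=22  104=5  105=9
Waiting = turnaround − burst: 101=0, 102=24, 103=12, 104=3, 105=4
Total waiting = 0 + 24 + 12 + 3 + 4 = 43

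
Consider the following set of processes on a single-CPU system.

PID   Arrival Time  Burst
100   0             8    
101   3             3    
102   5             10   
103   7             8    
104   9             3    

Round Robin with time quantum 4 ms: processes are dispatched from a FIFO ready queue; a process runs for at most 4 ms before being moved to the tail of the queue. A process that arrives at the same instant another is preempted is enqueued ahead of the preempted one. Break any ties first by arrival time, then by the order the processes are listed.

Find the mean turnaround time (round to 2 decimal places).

15.60

Gantt: | 100 0-4 | 101 4-7 | 100 7-11 | 102 11-15 | 103 15-19 | 104 19-22 | 102 22-26 | 103 26-30 | 102 30-32 |
Completion: 100=11  101=7  102=32  103=30  104=22
Turnaround times: 100=11, 101=4, 102=27, 103=23, 104=13
Average turnaround = (11+4+27+23+13) / 5 = 78/5 = 15.60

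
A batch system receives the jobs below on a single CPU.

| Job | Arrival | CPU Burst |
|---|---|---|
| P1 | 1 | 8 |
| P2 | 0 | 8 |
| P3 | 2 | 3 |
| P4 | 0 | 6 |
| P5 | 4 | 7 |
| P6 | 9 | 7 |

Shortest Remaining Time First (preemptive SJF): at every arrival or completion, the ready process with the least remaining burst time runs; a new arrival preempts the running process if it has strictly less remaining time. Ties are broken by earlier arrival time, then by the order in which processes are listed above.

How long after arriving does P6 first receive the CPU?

7

Gantt: | P4 0-2 | P3 2-5 | P4 5-9 | P5 9-16 | P6 16-23 | P2 23-31 | P1 31-39 |
Completion: P1=39  P2=31  P3=5  P4=9  P5=16  P6=23
Turnaround (C−A): P1=38  P2=31  P3=3  P4=9  P5=12  P6=14
Response(P6) = first start − arrival = 16 − 9 = 7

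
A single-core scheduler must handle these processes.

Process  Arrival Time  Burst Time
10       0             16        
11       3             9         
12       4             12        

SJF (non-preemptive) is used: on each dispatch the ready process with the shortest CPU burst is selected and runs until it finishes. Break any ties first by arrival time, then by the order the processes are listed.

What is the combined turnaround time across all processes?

Timeline: | 10 0-16 | 11 16-25 | 12 25-37 |
Completion: 10=16  11=25  12=37
Turnaround = completion − arrival: 10=16, 11=22, 12=33
Total turnaround = 16 + 22 + 33 = 71

71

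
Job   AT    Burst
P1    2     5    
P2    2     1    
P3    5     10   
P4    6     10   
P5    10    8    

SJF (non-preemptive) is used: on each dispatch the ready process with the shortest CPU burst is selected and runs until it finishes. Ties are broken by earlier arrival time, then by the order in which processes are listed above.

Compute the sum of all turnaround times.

Schedule: | idle 0-2 | P2 2-3 | P1 3-8 | P3 8-18 | P5 18-26 | P4 26-36 |
Completion: P1=8  P2=3  P3=18  P4=36  P5=26
Turnaround (C−A): P1=6  P2=1  P3=13  P4=30  P5=16
Turnaround = completion − arrival: P1=6, P2=1, P3=13, P4=30, P5=16
Total turnaround = 6 + 1 + 13 + 30 + 16 = 66

66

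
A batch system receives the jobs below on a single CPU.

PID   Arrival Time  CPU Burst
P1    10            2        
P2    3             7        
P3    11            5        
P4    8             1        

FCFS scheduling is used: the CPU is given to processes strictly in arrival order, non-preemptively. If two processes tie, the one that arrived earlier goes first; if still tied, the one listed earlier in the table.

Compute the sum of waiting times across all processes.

5

Gantt: | idle 0-3 | P2 3-10 | P4 10-11 | P1 11-13 | P3 13-18 |
Completion: P1=13  P2=10  P3=18  P4=11
Waiting = turnaround − burst: P1=1, P2=0, P3=2, P4=2
Total waiting = 1 + 0 + 2 + 2 = 5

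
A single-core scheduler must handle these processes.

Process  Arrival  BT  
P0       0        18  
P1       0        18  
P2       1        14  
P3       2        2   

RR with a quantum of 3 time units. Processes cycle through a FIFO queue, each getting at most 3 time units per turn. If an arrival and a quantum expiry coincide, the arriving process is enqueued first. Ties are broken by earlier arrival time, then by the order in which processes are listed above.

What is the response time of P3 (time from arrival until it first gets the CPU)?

7

Schedule: | P0 0-3 | P1 3-6 | P2 6-9 | P3 9-11 | P0 11-14 | P1 14-17 | P2 17-20 | P0 20-23 | P1 23-26 | P2 26-29 | P0 29-32 | P1 32-35 | P2 35-38 | P0 38-41 | P1 41-44 | P2 44-46 | P0 46-49 | P1 49-52 |
Completion: P0=49  P1=52  P2=46  P3=11
Response(P3) = first start − arrival = 9 − 2 = 7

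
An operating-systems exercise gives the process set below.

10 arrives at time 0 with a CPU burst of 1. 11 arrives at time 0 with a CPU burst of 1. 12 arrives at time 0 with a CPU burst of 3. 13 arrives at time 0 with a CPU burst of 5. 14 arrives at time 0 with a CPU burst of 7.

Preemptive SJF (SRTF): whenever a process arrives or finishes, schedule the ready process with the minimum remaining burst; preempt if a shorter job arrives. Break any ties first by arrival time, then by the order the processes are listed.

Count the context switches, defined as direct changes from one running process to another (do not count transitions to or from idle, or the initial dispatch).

4

Schedule: | 10 0-1 | 11 1-2 | 12 2-5 | 13 5-10 | 14 10-17 |
Completion: 10=1  11=2  12=5  13=10  14=17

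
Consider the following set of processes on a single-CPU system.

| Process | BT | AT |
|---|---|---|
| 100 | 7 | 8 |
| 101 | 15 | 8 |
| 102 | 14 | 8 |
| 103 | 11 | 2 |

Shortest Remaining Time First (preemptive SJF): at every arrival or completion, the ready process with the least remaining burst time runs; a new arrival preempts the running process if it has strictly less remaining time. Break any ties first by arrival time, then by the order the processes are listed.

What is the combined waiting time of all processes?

43

Gantt: | idle 0-2 | 103 2-13 | 100 13-20 | 102 20-34 | 101 34-49 |
Completion: 100=20  101=49  102=34  103=13
Waiting = turnaround − burst: 100=5, 101=26, 102=12, 103=0
Total waiting = 5 + 26 + 12 + 0 = 43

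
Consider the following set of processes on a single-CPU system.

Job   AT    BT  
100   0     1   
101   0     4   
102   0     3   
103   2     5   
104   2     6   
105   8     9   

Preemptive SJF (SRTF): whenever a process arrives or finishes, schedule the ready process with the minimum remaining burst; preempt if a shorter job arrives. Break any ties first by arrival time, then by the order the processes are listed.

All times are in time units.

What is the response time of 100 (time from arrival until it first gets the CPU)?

Gantt: | 100 0-1 | 102 1-4 | 101 4-8 | 103 8-13 | 104 13-19 | 105 19-28 |
Completion: 100=1  101=8  102=4  103=13  104=19  105=28
Turnaround (C−A): 100=1  101=8  102=4  103=11  104=17  105=20
Response(100) = first start − arrival = 0 − 0 = 0

0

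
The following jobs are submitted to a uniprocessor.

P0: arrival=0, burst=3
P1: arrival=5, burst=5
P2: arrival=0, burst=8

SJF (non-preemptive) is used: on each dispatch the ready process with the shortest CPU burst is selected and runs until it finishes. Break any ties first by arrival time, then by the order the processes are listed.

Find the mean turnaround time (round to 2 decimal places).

8.33

Timeline: | P0 0-3 | P2 3-11 | P1 11-16 |
Completion: P0=3  P1=16  P2=11
Turnaround (C−A): P0=3  P1=11  P2=11
Turnaround times: P0=3, P1=11, P2=11
Average turnaround = (3+11+11) / 3 = 25/3 = 8.33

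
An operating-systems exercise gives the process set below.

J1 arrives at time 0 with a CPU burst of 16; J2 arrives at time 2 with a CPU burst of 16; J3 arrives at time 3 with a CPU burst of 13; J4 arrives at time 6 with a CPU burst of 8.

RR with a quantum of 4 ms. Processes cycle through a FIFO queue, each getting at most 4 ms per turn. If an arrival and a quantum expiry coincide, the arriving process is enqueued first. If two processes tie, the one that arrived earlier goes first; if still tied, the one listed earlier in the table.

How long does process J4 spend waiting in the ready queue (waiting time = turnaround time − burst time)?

22

Schedule: | J1 0-4 | J2 4-8 | J3 8-12 | J1 12-16 | J4 16-20 | J2 20-24 | J3 24-28 | J1 28-32 | J4 32-36 | J2 36-40 | J3 40-44 | J1 44-48 | J2 48-52 | J3 52-53 |
Completion: J1=48  J2=52  J3=53  J4=36
Turnaround (C−A): J1=48  J2=50  J3=50  J4=30
Waiting(J4) = turnaround − burst = 30 − 8 = 22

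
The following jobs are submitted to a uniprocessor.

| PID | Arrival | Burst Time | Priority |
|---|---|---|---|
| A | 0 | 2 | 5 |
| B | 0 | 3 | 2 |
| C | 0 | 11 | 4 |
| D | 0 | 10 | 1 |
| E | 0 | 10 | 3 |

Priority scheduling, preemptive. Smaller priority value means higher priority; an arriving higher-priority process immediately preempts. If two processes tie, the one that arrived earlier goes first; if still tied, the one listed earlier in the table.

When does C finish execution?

Schedule: | D 0-10 | B 10-13 | E 13-23 | C 23-34 | A 34-36 |
Completion: A=36  B=13  C=34  D=10  E=23
Turnaround (C−A): A=36  B=13  C=34  D=10  E=23

34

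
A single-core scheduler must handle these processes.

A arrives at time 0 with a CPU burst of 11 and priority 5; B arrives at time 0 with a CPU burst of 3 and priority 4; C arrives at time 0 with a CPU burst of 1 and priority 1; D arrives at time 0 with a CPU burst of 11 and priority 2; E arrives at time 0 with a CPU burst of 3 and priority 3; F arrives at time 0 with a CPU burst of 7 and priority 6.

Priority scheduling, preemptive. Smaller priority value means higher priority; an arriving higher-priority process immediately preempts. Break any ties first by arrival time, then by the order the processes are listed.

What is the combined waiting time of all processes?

75

Timeline: | C 0-1 | D 1-12 | E 12-15 | B 15-18 | A 18-29 | F 29-36 |
Completion: A=29  B=18  C=1  D=12  E=15  F=36
Turnaround (C−A): A=29  B=18  C=1  D=12  E=15  F=36
Waiting = turnaround − burst: A=18, B=15, C=0, D=1, E=12, F=29
Total waiting = 18 + 15 + 0 + 1 + 12 + 29 = 75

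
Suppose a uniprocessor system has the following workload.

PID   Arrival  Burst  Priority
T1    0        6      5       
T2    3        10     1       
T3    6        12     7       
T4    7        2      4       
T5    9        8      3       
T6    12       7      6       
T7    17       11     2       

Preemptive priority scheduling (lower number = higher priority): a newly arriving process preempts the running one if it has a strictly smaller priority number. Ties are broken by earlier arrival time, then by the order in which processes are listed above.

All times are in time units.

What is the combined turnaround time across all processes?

Timeline: | T1 0-3 | T2 3-13 | T5 13-17 | T7 17-28 | T5 28-32 | T4 32-34 | T1 34-37 | T6 37-44 | T3 44-56 |
Completion: T1=37  T2=13  T3=56  T4=34  T5=32  T6=44  T7=28
Turnaround = completion − arrival: T1=37, T2=10, T3=50, T4=27, T5=23, T6=32, T7=11
Total turnaround = 37 + 10 + 50 + 27 + 23 + 32 + 11 = 190

190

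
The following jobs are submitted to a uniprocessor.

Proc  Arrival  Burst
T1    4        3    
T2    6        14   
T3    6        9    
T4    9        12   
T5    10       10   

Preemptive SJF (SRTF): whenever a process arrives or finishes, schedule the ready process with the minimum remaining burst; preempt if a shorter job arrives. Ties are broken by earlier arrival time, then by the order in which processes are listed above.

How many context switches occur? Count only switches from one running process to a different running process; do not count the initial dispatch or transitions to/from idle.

Timeline: | idle 0-4 | T1 4-7 | T3 7-16 | T5 16-26 | T4 26-38 | T2 38-52 |
Completion: T1=7  T2=52  T3=16  T4=38  T5=26
Turnaround (C−A): T1=3  T2=46  T3=10  T4=29  T5=16

4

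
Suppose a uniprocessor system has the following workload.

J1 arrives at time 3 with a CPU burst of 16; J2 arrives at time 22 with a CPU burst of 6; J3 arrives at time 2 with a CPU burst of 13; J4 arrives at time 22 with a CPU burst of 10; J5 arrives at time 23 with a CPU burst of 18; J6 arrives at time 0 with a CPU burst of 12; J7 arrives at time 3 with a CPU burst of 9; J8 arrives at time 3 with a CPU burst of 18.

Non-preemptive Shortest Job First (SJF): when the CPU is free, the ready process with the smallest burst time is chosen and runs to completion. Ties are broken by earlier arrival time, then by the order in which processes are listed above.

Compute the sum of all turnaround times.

Schedule: | J6 0-12 | J7 12-21 | J3 21-34 | J2 34-40 | J4 40-50 | J1 50-66 | J8 66-84 | J5 84-102 |
Completion: J1=66  J2=40  J3=34  J4=50  J5=102  J6=12  J7=21  J8=84
Turnaround = completion − arrival: J1=63, J2=18, J3=32, J4=28, J5=79, J6=12, J7=18, J8=81
Total turnaround = 63 + 18 + 32 + 28 + 79 + 12 + 18 + 81 = 331

331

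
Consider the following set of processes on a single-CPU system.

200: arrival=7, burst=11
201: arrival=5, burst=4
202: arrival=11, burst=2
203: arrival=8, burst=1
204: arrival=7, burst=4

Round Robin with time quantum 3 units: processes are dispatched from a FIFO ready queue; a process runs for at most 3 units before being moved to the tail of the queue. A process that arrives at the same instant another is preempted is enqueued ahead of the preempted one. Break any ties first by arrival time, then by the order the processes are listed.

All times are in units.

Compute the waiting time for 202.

5

Gantt: | idle 0-5 | 201 5-8 | 200 8-11 | 204 11-14 | 203 14-15 | 201 15-16 | 202 16-18 | 200 18-21 | 204 21-22 | 200 22-27 |
Completion: 200=27  201=16  202=18  203=15  204=22
Waiting(202) = turnaround − burst = 7 − 2 = 5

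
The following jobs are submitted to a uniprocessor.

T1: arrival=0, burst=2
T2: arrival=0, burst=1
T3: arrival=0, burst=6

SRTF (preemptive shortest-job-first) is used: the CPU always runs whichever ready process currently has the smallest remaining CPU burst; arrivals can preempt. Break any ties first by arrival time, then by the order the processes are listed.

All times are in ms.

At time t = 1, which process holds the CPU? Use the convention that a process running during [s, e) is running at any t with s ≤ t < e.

T1

Schedule: | T2 0-1 | T1 1-3 | T3 3-9 |
Completion: T1=3  T2=1  T3=9
Turnaround (C−A): T1=3  T2=1  T3=9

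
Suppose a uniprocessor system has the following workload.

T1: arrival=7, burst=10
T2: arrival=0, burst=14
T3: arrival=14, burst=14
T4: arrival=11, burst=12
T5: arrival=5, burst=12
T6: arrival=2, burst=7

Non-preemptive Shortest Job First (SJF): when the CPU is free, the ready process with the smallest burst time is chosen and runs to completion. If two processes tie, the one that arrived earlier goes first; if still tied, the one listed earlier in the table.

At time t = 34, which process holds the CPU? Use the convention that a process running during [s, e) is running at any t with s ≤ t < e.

Timeline: | T2 0-14 | T6 14-21 | T1 21-31 | T5 31-43 | T4 43-55 | T3 55-69 |
Completion: T1=31  T2=14  T3=69  T4=55  T5=43  T6=21
Turnaround (C−A): T1=24  T2=14  T3=55  T4=44  T5=38  T6=19

T5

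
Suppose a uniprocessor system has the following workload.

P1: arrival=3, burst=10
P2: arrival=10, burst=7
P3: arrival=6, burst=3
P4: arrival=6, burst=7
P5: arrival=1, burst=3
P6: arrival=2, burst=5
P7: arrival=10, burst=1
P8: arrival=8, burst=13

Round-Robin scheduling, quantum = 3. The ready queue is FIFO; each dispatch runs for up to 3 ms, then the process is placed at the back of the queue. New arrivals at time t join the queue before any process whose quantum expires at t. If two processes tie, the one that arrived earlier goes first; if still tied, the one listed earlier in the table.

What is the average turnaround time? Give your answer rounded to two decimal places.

Schedule: | idle 0-1 | P5 1-4 | P6 4-7 | P1 7-10 | P3 10-13 | P4 13-16 | P6 16-18 | P8 18-21 | P2 21-24 | P7 24-25 | P1 25-28 | P4 28-31 | P8 31-34 | P2 34-37 | P1 37-40 | P4 40-41 | P8 41-44 | P2 44-45 | P1 45-46 | P8 46-50 |
Completion: P1=46  P2=45  P3=13  P4=41  P5=4  P6=18  P7=25  P8=50
Turnaround (C−A): P1=43  P2=35  P3=7  P4=35  P5=3  P6=16  P7=15  P8=42
Turnaround times: P1=43, P2=35, P3=7, P4=35, P5=3, P6=16, P7=15, P8=42
Average turnaround = (43+35+7+35+3+16+15+42) / 8 = 196/8 = 24.50

24.50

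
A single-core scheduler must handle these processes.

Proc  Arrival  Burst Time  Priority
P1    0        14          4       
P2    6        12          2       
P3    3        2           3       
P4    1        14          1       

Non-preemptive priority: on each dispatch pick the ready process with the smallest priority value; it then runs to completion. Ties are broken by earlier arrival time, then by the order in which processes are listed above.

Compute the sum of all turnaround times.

114

Gantt: | P1 0-14 | P4 14-28 | P2 28-40 | P3 40-42 |
Completion: P1=14  P2=40  P3=42  P4=28
Turnaround (C−A): P1=14  P2=34  P3=39  P4=27
Turnaround = completion − arrival: P1=14, P2=34, P3=39, P4=27
Total turnaround = 14 + 34 + 39 + 27 = 114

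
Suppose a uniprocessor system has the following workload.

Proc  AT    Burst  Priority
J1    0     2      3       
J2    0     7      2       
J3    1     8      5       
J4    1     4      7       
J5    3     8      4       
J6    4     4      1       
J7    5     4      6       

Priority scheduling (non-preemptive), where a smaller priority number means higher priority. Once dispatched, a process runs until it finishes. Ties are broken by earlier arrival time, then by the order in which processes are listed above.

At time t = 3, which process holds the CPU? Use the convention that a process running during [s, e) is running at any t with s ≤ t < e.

Gantt: | J2 0-7 | J6 7-11 | J1 11-13 | J5 13-21 | J3 21-29 | J7 29-33 | J4 33-37 |
Completion: J1=13  J2=7  J3=29  J4=37  J5=21  J6=11  J7=33

J2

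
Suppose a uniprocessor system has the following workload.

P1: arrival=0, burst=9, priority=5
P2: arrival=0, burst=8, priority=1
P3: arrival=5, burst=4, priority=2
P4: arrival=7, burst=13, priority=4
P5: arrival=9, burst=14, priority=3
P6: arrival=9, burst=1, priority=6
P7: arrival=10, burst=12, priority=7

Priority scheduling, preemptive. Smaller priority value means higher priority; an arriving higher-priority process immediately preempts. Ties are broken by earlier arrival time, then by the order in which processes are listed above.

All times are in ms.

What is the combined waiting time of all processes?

Schedule: | P2 0-8 | P3 8-12 | P5 12-26 | P4 26-39 | P1 39-48 | P6 48-49 | P7 49-61 |
Completion: P1=48  P2=8  P3=12  P4=39  P5=26  P6=49  P7=61
Turnaround (C−A): P1=48  P2=8  P3=7  P4=32  P5=17  P6=40  P7=51
Waiting = turnaround − burst: P1=39, P2=0, P3=3, P4=19, P5=3, P6=39, P7=39
Total waiting = 39 + 0 + 3 + 19 + 3 + 39 + 39 = 142

142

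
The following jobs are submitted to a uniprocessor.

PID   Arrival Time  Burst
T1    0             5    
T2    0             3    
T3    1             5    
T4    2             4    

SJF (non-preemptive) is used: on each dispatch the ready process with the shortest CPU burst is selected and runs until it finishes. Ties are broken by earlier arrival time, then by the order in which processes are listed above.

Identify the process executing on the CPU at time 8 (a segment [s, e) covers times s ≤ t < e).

T1

Schedule: | T2 0-3 | T4 3-7 | T1 7-12 | T3 12-17 |
Completion: T1=12  T2=3  T3=17  T4=7
Turnaround (C−A): T1=12  T2=3  T3=16  T4=5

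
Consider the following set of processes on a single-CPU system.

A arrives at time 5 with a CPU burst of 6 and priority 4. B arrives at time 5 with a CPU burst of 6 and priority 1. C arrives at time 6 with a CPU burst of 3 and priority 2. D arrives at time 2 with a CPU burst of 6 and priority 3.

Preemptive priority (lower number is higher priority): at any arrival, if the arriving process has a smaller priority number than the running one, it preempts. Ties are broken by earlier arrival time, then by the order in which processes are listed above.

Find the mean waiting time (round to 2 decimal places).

6.50

Schedule: | idle 0-2 | D 2-5 | B 5-11 | C 11-14 | D 14-17 | A 17-23 |
Completion: A=23  B=11  C=14  D=17
Turnaround (C−A): A=18  B=6  C=8  D=15
Waiting times: A=12, B=0, C=5, D=9
Average waiting = (12+0+5+9) / 4 = 26/4 = 6.50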